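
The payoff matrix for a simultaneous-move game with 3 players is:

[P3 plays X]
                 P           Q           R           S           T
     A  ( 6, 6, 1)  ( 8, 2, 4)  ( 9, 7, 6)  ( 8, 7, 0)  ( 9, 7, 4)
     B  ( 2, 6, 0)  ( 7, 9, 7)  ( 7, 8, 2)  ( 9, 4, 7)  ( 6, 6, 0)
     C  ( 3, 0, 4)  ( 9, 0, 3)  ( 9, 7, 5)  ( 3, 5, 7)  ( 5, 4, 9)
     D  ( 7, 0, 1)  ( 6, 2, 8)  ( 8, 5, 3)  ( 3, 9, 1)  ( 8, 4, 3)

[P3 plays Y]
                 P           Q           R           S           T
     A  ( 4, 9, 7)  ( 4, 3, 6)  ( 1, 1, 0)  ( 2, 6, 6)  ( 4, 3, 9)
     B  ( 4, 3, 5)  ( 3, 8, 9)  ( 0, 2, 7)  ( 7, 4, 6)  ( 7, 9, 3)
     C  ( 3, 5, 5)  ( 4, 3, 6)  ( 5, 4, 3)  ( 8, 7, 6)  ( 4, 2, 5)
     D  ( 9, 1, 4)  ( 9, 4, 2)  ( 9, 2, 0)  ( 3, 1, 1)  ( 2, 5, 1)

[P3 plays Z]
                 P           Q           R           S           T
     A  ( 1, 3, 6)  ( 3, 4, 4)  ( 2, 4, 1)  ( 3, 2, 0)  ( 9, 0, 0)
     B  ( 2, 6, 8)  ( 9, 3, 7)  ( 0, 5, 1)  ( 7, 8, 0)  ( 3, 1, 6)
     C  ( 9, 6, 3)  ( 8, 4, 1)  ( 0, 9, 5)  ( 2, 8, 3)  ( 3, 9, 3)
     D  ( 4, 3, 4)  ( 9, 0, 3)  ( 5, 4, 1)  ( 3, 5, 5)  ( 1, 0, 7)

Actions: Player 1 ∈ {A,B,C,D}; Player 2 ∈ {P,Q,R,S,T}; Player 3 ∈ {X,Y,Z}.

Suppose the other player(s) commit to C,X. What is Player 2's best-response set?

u_2(P vs C,X) = 0
u_2(Q vs C,X) = 0
u_2(R vs C,X) = 7
u_2(S vs C,X) = 5
u_2(T vs C,X) = 4
max payoff 7 at {R}

argmax u_2 = {R}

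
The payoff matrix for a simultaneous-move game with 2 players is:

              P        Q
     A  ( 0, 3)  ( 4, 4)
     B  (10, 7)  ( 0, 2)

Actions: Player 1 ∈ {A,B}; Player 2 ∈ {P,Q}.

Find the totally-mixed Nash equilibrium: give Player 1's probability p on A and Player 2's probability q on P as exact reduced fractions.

P1 indiff ⇒ q·0+(1-q)·4 = q·10+(1-q)·0 ⇒ q(-10) = (1-q)(-4) ⇒ q = 2/7
P2 indiff ⇒ p·3+(1-p)·7 = p·4+(1-p)·2 ⇒ p(-1) = (1-p)(-5) ⇒ p = 5/6

P1 mixes 5/6 on A; P2 mixes 2/7 on P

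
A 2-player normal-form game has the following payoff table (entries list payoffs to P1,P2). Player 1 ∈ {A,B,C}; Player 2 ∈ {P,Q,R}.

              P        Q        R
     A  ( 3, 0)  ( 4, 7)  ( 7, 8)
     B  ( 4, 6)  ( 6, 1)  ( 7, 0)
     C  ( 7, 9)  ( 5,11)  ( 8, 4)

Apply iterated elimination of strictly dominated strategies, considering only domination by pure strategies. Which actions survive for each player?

P1 drop A (C beats it: P:7>3 Q:5>4 R:8>7)
P2 drop R (P beats it: B:6>0 C:9>4)
P1→{B,C} P2→{P,Q}

Remaining: P1:{B,C} P2:{P,Q}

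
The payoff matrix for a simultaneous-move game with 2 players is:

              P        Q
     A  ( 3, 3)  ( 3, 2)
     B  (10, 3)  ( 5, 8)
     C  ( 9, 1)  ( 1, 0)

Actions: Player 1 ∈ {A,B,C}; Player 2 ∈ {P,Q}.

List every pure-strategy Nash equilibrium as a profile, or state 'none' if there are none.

NE set: (B,Q)

(A,P): not NE [P1→B gives 10>3]
(A,Q): not NE [P1→B gives 5>3; P2→P gives 3>2]
(B,P): not NE [P2→Q gives 8>3]
(B,Q): NE
(C,P): not NE [P1→B gives 10>9]
(C,Q): not NE [P1→B gives 5>1; P2→P gives 1>0]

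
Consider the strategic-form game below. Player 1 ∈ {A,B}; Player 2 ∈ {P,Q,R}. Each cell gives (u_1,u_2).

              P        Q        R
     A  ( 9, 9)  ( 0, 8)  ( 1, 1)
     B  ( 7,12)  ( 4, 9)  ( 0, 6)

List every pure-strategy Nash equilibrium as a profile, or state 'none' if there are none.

(A,P): NE
(A,Q): not NE [P1→B gives 4>0; P2→P gives 9>8]
(A,R): not NE [P2→P gives 9>1]
(B,P): not NE [P1→A gives 9>7]
(B,Q): not NE [P2→P gives 12>9]
(B,R): not NE [P1→A gives 1>0; P2→P gives 12>6]

PSNE = {(A,P)}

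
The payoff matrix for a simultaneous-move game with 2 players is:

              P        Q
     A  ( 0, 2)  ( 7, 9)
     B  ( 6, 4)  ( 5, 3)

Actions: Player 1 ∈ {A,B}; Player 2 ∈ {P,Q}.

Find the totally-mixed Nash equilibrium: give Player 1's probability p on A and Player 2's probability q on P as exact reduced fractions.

(p,q) = (1/8, 1/4)

P1 indiff ⇒ q·0+(1-q)·7 = q·6+(1-q)·5 ⇒ q(-6) = (1-q)(-2) ⇒ q = 1/4
P2 indiff ⇒ p·2+(1-p)·4 = p·9+(1-p)·3 ⇒ p(-7) = (1-p)(-1) ⇒ p = 1/8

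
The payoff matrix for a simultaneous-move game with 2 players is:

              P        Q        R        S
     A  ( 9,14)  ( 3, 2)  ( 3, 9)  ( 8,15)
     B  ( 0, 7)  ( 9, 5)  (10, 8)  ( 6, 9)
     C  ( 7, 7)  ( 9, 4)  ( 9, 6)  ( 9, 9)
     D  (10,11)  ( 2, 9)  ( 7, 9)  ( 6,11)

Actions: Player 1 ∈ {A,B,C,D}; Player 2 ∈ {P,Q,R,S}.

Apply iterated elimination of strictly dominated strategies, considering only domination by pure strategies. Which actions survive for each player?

Remaining: P1:{A,C,D} P2:{P,S}

P2 drop Q (P beats it: A:14>2 B:7>5 C:7>4 D:11>9)
P2 drop R (S beats it: A:15>9 B:9>8 C:9>6 D:11>9)
P1 drop B (A beats it: P:9>0 S:8>6)
P1→{A,C,D} P2→{P,S}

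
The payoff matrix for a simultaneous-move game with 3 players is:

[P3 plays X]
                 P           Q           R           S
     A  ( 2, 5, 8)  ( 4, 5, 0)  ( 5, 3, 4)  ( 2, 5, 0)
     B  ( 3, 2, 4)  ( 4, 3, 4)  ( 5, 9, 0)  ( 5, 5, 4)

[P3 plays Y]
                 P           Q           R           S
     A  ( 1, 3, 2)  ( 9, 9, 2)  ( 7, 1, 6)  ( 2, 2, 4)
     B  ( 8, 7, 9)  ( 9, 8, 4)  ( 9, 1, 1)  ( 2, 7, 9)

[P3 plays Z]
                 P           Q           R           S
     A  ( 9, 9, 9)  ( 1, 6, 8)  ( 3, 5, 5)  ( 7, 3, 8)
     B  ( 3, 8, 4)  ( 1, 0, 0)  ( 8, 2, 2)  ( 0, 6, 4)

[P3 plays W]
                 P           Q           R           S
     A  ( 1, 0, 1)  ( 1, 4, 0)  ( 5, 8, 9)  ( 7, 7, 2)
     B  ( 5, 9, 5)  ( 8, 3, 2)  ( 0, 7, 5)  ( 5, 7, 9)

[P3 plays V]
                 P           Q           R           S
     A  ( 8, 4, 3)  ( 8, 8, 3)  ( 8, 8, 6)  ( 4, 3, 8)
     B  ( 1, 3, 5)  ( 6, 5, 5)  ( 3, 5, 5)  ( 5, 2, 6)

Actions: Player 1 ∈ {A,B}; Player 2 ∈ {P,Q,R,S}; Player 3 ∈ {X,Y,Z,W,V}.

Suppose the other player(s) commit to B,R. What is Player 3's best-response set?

u_3(X vs B,R) = 0
u_3(Y vs B,R) = 1
u_3(Z vs B,R) = 2
u_3(W vs B,R) = 5
u_3(V vs B,R) = 5
max payoff 5 at {W,V}

BR_3 = {W,V}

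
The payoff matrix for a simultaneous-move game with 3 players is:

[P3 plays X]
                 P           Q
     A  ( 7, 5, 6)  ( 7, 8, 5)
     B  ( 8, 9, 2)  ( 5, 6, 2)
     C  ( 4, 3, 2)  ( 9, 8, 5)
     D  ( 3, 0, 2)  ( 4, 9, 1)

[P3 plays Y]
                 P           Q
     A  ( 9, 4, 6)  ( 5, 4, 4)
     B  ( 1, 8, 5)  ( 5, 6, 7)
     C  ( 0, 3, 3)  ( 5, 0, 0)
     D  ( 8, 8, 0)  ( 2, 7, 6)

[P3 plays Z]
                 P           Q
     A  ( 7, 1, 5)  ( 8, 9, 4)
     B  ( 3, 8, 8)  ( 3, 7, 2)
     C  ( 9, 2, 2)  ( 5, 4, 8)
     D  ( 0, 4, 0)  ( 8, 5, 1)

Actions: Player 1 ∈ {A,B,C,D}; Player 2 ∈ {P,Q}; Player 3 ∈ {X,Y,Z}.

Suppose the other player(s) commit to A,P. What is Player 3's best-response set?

P3 best: {X,Y}

u_3(X vs A,P) = 6
u_3(Y vs A,P) = 6
u_3(Z vs A,P) = 5
max payoff 6 at {X,Y}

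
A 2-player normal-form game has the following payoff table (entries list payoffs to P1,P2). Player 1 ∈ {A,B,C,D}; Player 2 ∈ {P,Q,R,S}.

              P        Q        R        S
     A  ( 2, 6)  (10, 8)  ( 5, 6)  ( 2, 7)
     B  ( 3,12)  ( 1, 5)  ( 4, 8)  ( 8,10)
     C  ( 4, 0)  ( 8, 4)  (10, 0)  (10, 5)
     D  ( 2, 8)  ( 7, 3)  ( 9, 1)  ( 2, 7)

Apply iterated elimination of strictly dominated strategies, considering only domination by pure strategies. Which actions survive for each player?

Remaining: P1:{A,C} P2:{Q,S}

P1 drop B (C beats it: P:4>3 Q:8>1 R:10>4 S:10>8)
P1 drop D (C beats it: P:4>2 Q:8>7 R:10>9 S:10>2)
P2 drop P (Q beats it: A:8>6 C:4>0)
P2 drop R (Q beats it: A:8>6 C:4>0)
P1→{A,C} P2→{Q,S}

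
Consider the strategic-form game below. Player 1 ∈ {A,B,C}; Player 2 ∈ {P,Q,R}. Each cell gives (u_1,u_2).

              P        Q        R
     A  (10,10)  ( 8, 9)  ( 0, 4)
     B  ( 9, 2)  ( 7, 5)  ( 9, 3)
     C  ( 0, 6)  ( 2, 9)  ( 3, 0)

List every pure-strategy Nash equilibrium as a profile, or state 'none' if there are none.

(A,P): NE
(A,Q): not NE [P2→P gives 10>9]
(A,R): not NE [P1→B gives 9>0; P2→P gives 10>4]
(B,P): not NE [P1→A gives 10>9; P2→Q gives 5>2]
(B,Q): not NE [P1→A gives 8>7]
(B,R): not NE [P2→Q gives 5>3]
(C,P): not NE [P1→A gives 10>0; P2→Q gives 9>6]
(C,Q): not NE [P1→A gives 8>2]
(C,R): not NE [P1→B gives 9>3; P2→Q gives 9>0]

NE set: (A,P)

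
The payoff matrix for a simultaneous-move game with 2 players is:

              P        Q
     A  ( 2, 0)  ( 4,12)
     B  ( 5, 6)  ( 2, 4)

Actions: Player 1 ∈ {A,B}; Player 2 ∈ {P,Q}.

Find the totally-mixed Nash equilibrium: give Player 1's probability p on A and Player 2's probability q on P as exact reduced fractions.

p=1/7, q=2/5

P1 indiff ⇒ q·2+(1-q)·4 = q·5+(1-q)·2 ⇒ q(-3) = (1-q)(-2) ⇒ q = 2/5
P2 indiff ⇒ p·0+(1-p)·6 = p·12+(1-p)·4 ⇒ p(-12) = (1-p)(-2) ⇒ p = 1/7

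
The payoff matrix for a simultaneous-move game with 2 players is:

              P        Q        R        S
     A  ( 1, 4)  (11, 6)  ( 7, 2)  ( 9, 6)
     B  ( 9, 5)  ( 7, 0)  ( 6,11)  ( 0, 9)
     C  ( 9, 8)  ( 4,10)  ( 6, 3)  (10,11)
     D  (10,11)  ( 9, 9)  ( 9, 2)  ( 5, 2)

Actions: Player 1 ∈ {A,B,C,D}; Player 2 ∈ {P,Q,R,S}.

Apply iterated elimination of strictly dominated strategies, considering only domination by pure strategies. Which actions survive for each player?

Remaining: P1:{A,C,D} P2:{P,Q,S}

P1 drop B (D beats it: P:10>9 Q:9>7 R:9>6 S:5>0)
P2 drop R (P beats it: A:4>2 C:8>3 D:11>2)
P1→{A,C,D} P2→{P,Q,S}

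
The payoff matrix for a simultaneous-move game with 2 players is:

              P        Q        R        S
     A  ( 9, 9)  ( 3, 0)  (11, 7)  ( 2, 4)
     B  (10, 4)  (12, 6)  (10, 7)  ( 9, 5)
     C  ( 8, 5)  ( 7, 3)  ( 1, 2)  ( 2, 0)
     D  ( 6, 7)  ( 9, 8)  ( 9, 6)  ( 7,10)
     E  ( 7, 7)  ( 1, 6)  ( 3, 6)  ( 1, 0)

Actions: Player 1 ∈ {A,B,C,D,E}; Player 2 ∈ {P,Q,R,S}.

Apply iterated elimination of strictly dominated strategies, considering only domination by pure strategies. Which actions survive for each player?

P1 drop C (B beats it: P:10>8 Q:12>7 R:10>1 S:9>2)
P1 drop D (B beats it: P:10>6 Q:12>9 R:10>9 S:9>7)
P1 drop E (A beats it: P:9>7 Q:3>1 R:11>3 S:2>1)
P2 drop Q (R beats it: A:7>0 B:7>6)
P2 drop S (R beats it: A:7>4 B:7>5)
P1→{A,B} P2→{P,R}

Remaining: P1:{A,B} P2:{P,R}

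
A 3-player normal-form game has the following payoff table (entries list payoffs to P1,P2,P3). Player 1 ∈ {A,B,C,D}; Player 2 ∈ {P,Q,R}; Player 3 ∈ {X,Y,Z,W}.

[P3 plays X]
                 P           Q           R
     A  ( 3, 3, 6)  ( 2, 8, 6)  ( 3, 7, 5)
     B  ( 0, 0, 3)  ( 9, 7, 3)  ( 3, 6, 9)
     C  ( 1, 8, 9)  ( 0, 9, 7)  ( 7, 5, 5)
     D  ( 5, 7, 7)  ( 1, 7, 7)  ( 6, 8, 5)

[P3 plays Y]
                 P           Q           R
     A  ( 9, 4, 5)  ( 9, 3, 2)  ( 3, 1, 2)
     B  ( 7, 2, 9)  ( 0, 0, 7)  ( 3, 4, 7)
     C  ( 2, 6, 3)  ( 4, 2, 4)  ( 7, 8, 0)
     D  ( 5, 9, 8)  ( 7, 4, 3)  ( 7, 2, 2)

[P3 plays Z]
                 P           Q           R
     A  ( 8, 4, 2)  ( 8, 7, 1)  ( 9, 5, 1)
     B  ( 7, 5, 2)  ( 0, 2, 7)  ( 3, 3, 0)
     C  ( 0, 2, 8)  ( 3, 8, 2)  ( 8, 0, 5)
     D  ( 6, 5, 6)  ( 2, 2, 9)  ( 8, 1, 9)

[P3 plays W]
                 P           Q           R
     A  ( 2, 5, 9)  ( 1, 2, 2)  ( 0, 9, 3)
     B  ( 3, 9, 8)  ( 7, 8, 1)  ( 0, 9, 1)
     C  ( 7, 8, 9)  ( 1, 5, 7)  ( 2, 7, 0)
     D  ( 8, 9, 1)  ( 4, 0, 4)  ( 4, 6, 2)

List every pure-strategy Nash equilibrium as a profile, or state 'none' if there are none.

No pure NE.

(A,P,X): not NE [P1→D gives 5>3; P2→Q gives 8>3; P3→W gives 9>6]
(A,P,Y): not NE [P3→W gives 9>5]
(A,P,Z): not NE [P2→Q gives 7>4; P3→W gives 9>2]
(A,P,W): not NE [P1→D gives 8>2; P2→R gives 9>5]
(A,Q,X): not NE [P1→B gives 9>2]
(A,Q,Y): not NE [P2→P gives 4>3; P3→X gives 6>2]
(A,Q,Z): not NE [P3→X gives 6>1]
(A,Q,W): not NE [P1→B gives 7>1; P2→R gives 9>2; P3→X gives 6>2]
(A,R,X): not NE [P1→C gives 7>3; P2→Q gives 8>7]
(A,R,Y): not NE [P1→D gives 7>3; P2→P gives 4>1; P3→X gives 5>2]
(A,R,Z): not NE [P2→Q gives 7>5; P3→X gives 5>1]
(A,R,W): not NE [P1→D gives 4>0; P3→X gives 5>3]
(B,P,X): not NE [P1→D gives 5>0; P2→Q gives 7>0; P3→Y gives 9>3]
(B,P,Y): not NE [P1→A gives 9>7; P2→R gives 4>2]
(B,P,Z): not NE [P1→A gives 8>7; P3→Y gives 9>2]
(B,P,W): not NE [P1→D gives 8>3; P3→Y gives 9>8]
(B,Q,X): not NE [P3→Z gives 7>3]
(B,Q,Y): not NE [P1→A gives 9>0; P2→R gives 4>0]
(B,Q,Z): not NE [P1→A gives 8>0; P2→P gives 5>2]
(B,Q,W): not NE [P2→R gives 9>8; P3→Z gives 7>1]
(B,R,X): not NE [P1→C gives 7>3; P2→Q gives 7>6]
(B,R,Y): not NE [P1→D gives 7>3; P3→X gives 9>7]
(B,R,Z): not NE [P1→A gives 9>3; P2→P gives 5>3; P3→X gives 9>0]
(B,R,W): not NE [P1→D gives 4>0; P3→X gives 9>1]
(C,P,X): not NE [P1→D gives 5>1; P2→Q gives 9>8]
(C,P,Y): not NE [P1→A gives 9>2; P2→R gives 8>6; P3→W gives 9>3]
(C,P,Z): not NE [P1→A gives 8>0; P2→Q gives 8>2; P3→W gives 9>8]
(C,P,W): not NE [P1→D gives 8>7]
(C,Q,X): not NE [P1→B gives 9>0]
(C,Q,Y): not NE [P1→A gives 9>4; P2→R gives 8>2; P3→W gives 7>4]
(C,Q,Z): not NE [P1→A gives 8>3; P3→W gives 7>2]
(C,Q,W): not NE [P1→B gives 7>1; P2→P gives 8>5]
(C,R,X): not NE [P2→Q gives 9>5]
(C,R,Y): not NE [P3→Z gives 5>0]
(C,R,Z): not NE [P1→A gives 9>8; P2→Q gives 8>0]
(C,R,W): not NE [P1→D gives 4>2; P2→P gives 8>7; P3→Z gives 5>0]
(D,P,X): not NE [P2→R gives 8>7; P3→Y gives 8>7]
(D,P,Y): not NE [P1→A gives 9>5]
(D,P,Z): not NE [P1→A gives 8>6; P3→Y gives 8>6]
(D,P,W): not NE [P3→Y gives 8>1]
(D,Q,X): not NE [P1→B gives 9>1; P2→R gives 8>7; P3→Z gives 9>7]
(D,Q,Y): not NE [P1→A gives 9>7; P2→P gives 9>4; P3→Z gives 9>3]
(D,Q,Z): not NE [P1→A gives 8>2; P2→P gives 5>2]
(D,Q,W): not NE [P1→B gives 7>4; P2→P gives 9>0; P3→Z gives 9>4]
(D,R,X): not NE [P1→C gives 7>6; P3→Z gives 9>5]
(D,R,Y): not NE [P2→P gives 9>2; P3→Z gives 9>2]
(D,R,Z): not NE [P1→A gives 9>8; P2→P gives 5>1]
(D,R,W): not NE [P2→P gives 9>6; P3→Z gives 9>2]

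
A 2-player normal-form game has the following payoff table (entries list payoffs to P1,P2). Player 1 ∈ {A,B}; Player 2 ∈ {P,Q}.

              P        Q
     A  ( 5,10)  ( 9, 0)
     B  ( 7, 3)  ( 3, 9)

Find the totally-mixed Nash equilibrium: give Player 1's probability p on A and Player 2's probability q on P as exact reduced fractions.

(p,q) = (3/8, 3/4)

P1 indiff ⇒ q·5+(1-q)·9 = q·7+(1-q)·3 ⇒ q(-2) = (1-q)(-6) ⇒ q = 3/4
P2 indiff ⇒ p·10+(1-p)·3 = p·0+(1-p)·9 ⇒ p(10) = (1-p)(6) ⇒ p = 3/8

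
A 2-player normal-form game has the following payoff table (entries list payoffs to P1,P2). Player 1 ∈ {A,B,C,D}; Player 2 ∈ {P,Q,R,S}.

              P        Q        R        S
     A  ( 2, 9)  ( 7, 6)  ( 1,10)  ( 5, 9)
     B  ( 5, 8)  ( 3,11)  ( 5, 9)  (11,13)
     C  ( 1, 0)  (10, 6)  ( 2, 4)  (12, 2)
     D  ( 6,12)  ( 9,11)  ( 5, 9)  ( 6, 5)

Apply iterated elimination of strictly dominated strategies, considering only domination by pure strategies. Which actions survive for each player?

IESDS → P1:{B,C,D} P2:{P,Q,S}

P1 drop A (D beats it: P:6>2 Q:9>7 R:5>1 S:6>5)
P2 drop R (Q beats it: B:11>9 C:6>4 D:11>9)
P1→{B,C,D} P2→{P,Q,S}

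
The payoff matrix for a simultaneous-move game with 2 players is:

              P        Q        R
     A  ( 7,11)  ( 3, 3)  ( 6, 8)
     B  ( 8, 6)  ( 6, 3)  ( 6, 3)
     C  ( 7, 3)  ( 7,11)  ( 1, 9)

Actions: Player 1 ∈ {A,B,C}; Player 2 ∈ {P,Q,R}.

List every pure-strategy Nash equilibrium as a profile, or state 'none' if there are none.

(A,P): not NE [P1→B gives 8>7]
(A,Q): not NE [P1→C gives 7>3; P2→P gives 11>3]
(A,R): not NE [P2→P gives 11>8]
(B,P): NE
(B,Q): not NE [P1→C gives 7>6; P2→P gives 6>3]
(B,R): not NE [P2→P gives 6>3]
(C,P): not NE [P1→B gives 8>7; P2→Q gives 11>3]
(C,Q): NE
(C,R): not NE [P1→B gives 6>1; P2→Q gives 11>9]

NE set: (B,P), (C,Q)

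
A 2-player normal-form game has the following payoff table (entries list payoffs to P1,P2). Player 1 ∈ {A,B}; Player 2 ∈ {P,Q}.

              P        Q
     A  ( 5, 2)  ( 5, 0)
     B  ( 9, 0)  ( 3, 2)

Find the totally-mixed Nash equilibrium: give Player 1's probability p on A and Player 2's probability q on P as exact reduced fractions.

P1 mixes 1/2 on A; P2 mixes 1/3 on P

P1 indiff ⇒ q·5+(1-q)·5 = q·9+(1-q)·3 ⇒ q(-4) = (1-q)(-2) ⇒ q = 1/3
P2 indiff ⇒ p·2+(1-p)·0 = p·0+(1-p)·2 ⇒ p(2) = (1-p)(2) ⇒ p = 1/2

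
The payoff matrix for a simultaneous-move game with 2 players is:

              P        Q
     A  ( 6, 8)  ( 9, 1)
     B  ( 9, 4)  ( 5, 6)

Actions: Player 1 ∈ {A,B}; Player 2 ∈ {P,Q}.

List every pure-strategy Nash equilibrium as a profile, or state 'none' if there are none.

Equilibria: none

(A,P): not NE [P1→B gives 9>6]
(A,Q): not NE [P2→P gives 8>1]
(B,P): not NE [P2→Q gives 6>4]
(B,Q): not NE [P1→A gives 9>5]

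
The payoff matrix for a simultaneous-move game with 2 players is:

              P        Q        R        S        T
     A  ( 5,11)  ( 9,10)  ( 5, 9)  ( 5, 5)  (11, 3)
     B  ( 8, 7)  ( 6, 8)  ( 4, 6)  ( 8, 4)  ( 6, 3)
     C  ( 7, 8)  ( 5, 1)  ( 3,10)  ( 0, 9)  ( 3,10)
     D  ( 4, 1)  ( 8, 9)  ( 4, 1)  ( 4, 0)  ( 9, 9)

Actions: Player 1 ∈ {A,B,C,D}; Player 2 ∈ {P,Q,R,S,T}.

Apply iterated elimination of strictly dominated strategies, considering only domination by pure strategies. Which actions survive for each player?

P1 drop C (B beats it: P:8>7 Q:6>5 R:4>3 S:8>0 T:6>3)
P1 drop D (A beats it: P:5>4 Q:9>8 R:5>4 S:5>4 T:11>9)
P2 drop R (P beats it: A:11>9 B:7>6)
P2 drop S (P beats it: A:11>5 B:7>4)
P2 drop T (P beats it: A:11>3 B:7>3)
P1→{A,B} P2→{P,Q}

Survivors P1:{A,B} P2:{P,Q}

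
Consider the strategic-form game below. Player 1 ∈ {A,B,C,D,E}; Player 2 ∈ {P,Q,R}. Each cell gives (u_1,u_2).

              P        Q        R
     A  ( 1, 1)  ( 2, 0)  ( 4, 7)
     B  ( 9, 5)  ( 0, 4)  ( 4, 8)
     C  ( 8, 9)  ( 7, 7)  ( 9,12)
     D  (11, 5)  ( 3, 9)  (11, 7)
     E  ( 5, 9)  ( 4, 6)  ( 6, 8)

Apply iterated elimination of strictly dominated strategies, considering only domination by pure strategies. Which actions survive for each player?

P1 drop A (C beats it: P:8>1 Q:7>2 R:9>4)
P1 drop B (D beats it: P:11>9 Q:3>0 R:11>4)
P1 drop E (C beats it: P:8>5 Q:7>4 R:9>6)
P2 drop P (R beats it: C:12>9 D:7>5)
P1→{C,D} P2→{Q,R}

Remaining: P1:{C,D} P2:{Q,R}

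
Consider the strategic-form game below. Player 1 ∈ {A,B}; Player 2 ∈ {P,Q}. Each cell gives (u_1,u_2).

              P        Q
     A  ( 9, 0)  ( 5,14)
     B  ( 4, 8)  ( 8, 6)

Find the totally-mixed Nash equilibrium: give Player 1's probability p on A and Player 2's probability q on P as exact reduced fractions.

(p,q) = (1/8, 3/8)

P1 indiff ⇒ q·9+(1-q)·5 = q·4+(1-q)·8 ⇒ q(5) = (1-q)(3) ⇒ q = 3/8
P2 indiff ⇒ p·0+(1-p)·8 = p·14+(1-p)·6 ⇒ p(-14) = (1-p)(-2) ⇒ p = 1/8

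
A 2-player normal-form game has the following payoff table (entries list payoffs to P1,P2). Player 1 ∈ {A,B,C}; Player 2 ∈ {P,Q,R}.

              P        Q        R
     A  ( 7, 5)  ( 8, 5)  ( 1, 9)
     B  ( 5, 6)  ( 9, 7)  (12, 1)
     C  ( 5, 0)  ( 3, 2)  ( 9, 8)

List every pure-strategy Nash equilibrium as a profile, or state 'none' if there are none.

PSNE = {(B,Q)}

(A,P): not NE [P2→R gives 9>5]
(A,Q): not NE [P1→B gives 9>8; P2→R gives 9>5]
(A,R): not NE [P1→B gives 12>1]
(B,P): not NE [P1→A gives 7>5; P2→Q gives 7>6]
(B,Q): NE
(B,R): not NE [P2→Q gives 7>1]
(C,P): not NE [P1→A gives 7>5; P2→R gives 8>0]
(C,Q): not NE [P1→B gives 9>3; P2→R gives 8>2]
(C,R): not NE [P1→B gives 12>9]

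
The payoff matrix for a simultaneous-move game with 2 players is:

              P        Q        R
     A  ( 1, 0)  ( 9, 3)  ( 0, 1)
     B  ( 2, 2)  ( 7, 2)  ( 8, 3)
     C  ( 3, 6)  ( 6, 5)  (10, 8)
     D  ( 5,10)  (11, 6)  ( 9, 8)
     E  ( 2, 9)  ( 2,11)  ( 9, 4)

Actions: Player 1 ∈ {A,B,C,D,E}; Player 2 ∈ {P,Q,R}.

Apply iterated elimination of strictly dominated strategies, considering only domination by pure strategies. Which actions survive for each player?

Survivors P1:{C,D} P2:{P,R}

P1 drop A (D beats it: P:5>1 Q:11>9 R:9>0)
P1 drop B (D beats it: P:5>2 Q:11>7 R:9>8)
P1 drop E (C beats it: P:3>2 Q:6>2 R:10>9)
P2 drop Q (P beats it: C:6>5 D:10>6)
P1→{C,D} P2→{P,R}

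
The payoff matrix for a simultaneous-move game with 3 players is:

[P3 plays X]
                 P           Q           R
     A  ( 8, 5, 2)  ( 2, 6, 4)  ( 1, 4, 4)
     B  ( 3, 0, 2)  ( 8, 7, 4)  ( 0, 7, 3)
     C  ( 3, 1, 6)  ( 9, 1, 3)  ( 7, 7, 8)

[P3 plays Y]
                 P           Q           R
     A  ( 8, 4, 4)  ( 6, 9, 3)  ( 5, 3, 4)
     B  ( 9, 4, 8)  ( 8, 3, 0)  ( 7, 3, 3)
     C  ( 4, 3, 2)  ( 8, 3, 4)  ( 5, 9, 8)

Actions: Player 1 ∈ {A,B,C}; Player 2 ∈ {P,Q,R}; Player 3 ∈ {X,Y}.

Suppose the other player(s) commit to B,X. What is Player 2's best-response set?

argmax u_2 = {Q,R}

u_2(P vs B,X) = 0
u_2(Q vs B,X) = 7
u_2(R vs B,X) = 7
max payoff 7 at {Q,R}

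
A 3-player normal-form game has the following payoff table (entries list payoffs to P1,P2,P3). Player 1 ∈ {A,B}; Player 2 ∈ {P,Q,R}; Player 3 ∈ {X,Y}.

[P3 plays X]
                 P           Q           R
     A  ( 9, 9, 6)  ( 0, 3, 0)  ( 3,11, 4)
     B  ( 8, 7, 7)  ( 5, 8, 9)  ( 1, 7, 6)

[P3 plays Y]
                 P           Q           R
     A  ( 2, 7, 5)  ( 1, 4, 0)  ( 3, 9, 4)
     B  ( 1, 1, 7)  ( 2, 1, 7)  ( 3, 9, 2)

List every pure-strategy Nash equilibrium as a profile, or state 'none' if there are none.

PSNE = {(A,R,X), (A,R,Y), (B,Q,X)}

(A,P,X): not NE [P2→R gives 11>9]
(A,P,Y): not NE [P2→R gives 9>7; P3→X gives 6>5]
(A,Q,X): not NE [P1→B gives 5>0; P2→R gives 11>3]
(A,Q,Y): not NE [P1→B gives 2>1; P2→R gives 9>4]
(A,R,X): NE
(A,R,Y): NE
(B,P,X): not NE [P1→A gives 9>8; P2→Q gives 8>7]
(B,P,Y): not NE [P1→A gives 2>1; P2→R gives 9>1]
(B,Q,X): NE
(B,Q,Y): not NE [P2→R gives 9>1; P3→X gives 9>7]
(B,R,X): not NE [P1→A gives 3>1; P2→Q gives 8>7]
(B,R,Y): not NE [P3→X gives 6>2]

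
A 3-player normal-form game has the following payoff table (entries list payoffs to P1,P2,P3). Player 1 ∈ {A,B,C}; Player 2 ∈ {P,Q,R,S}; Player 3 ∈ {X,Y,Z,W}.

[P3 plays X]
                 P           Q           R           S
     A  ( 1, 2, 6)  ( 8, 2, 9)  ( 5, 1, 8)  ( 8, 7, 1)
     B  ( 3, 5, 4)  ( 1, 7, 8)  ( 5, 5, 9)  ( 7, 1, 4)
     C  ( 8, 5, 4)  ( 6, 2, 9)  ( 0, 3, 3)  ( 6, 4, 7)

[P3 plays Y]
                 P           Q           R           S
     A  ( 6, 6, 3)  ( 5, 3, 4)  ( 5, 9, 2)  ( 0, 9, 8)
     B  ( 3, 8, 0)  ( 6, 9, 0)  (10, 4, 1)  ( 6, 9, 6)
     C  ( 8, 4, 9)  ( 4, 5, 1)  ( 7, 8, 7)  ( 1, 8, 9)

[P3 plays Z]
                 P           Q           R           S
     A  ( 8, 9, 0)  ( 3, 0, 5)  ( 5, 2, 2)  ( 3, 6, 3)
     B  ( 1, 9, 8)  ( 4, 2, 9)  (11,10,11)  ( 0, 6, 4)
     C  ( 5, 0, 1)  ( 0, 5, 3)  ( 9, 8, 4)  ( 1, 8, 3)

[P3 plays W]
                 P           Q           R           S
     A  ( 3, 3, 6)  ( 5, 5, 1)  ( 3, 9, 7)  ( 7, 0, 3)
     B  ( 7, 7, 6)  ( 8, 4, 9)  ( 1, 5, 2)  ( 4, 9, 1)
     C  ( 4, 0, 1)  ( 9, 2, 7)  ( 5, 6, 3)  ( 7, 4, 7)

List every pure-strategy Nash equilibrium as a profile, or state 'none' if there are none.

(A,P,X): not NE [P1→C gives 8>1; P2→S gives 7>2]
(A,P,Y): not NE [P1→C gives 8>6; P2→S gives 9>6; P3→W gives 6>3]
(A,P,Z): not NE [P3→W gives 6>0]
(A,P,W): not NE [P1→B gives 7>3; P2→R gives 9>3]
(A,Q,X): not NE [P2→S gives 7>2]
(A,Q,Y): not NE [P1→B gives 6>5; P2→S gives 9>3; P3→X gives 9>4]
(A,Q,Z): not NE [P1→B gives 4>3; P2→P gives 9>0; P3→X gives 9>5]
(A,Q,W): not NE [P1→C gives 9>5; P2→R gives 9>5; P3→X gives 9>1]
(A,R,X): not NE [P2→S gives 7>1]
(A,R,Y): not NE [P1→B gives 10>5; P3→X gives 8>2]
(A,R,Z): not NE [P1→B gives 11>5; P2→P gives 9>2; P3→X gives 8>2]
(A,R,W): not NE [P1→C gives 5>3; P3→X gives 8>7]
(A,S,X): not NE [P3→Y gives 8>1]
(A,S,Y): not NE [P1→B gives 6>0]
(A,S,Z): not NE [P2→P gives 9>6; P3→Y gives 8>3]
(A,S,W): not NE [P2→R gives 9>0; P3→Y gives 8>3]
(B,P,X): not NE [P1→C gives 8>3; P2→Q gives 7>5; P3→Z gives 8>4]
(B,P,Y): not NE [P1→C gives 8>3; P2→S gives 9>8; P3→Z gives 8>0]
(B,P,Z): not NE [P1→A gives 8>1; P2→R gives 10>9]
(B,P,W): not NE [P2→S gives 9>7; P3→Z gives 8>6]
(B,Q,X): not NE [P1→A gives 8>1; P3→W gives 9>8]
(B,Q,Y): not NE [P3→W gives 9>0]
(B,Q,Z): not NE [P2→R gives 10>2]
(B,Q,W): not NE [P1→C gives 9>8; P2→S gives 9>4]
(B,R,X): not NE [P2→Q gives 7>5; P3→Z gives 11>9]
(B,R,Y): not NE [P2→S gives 9>4; P3→Z gives 11>1]
(B,R,Z): NE
(B,R,W): not NE [P1→C gives 5>1; P2→S gives 9>5; P3→Z gives 11>2]
(B,S,X): not NE [P1→A gives 8>7; P2→Q gives 7>1; P3→Y gives 6>4]
(B,S,Y): NE
(B,S,Z): not NE [P1→A gives 3>0; P2→R gives 10>6; P3→Y gives 6>4]
(B,S,W): not NE [P1→C gives 7>4; P3→Y gives 6>1]
(C,P,X): not NE [P3→Y gives 9>4]
(C,P,Y): not NE [P2→S gives 8>4]
(C,P,Z): not NE [P1→A gives 8>5; P2→S gives 8>0; P3→Y gives 9>1]
(C,P,W): not NE [P1→B gives 7>4; P2→R gives 6>0; P3→Y gives 9>1]
(C,Q,X): not NE [P1→A gives 8>6; P2→P gives 5>2]
(C,Q,Y): not NE [P1→B gives 6>4; P2→S gives 8>5; P3→X gives 9>1]
(C,Q,Z): not NE [P1→B gives 4>0; P2→S gives 8>5; P3→X gives 9>3]
(C,Q,W): not NE [P2→R gives 6>2; P3→X gives 9>7]
(C,R,X): not NE [P1→B gives 5>0; P2→P gives 5>3; P3→Y gives 7>3]
(C,R,Y): not NE [P1→B gives 10>7]
(C,R,Z): not NE [P1→B gives 11>9; P3→Y gives 7>4]
(C,R,W): not NE [P3→Y gives 7>3]
(C,S,X): not NE [P1→A gives 8>6; P2→P gives 5>4; P3→Y gives 9>7]
(C,S,Y): not NE [P1→B gives 6>1]
(C,S,Z): not NE [P1→A gives 3>1; P3→Y gives 9>3]
(C,S,W): not NE [P2→R gives 6>4; P3→Y gives 9>7]

NE set: (B,R,Z), (B,S,Y)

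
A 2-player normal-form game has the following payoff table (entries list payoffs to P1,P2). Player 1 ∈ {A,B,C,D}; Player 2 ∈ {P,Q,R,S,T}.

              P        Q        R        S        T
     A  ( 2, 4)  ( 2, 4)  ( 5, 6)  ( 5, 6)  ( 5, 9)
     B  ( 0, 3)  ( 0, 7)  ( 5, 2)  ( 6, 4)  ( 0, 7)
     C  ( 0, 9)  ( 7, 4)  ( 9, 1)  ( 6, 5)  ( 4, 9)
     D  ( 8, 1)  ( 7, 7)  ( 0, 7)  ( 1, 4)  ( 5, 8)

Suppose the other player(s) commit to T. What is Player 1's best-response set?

argmax u_1 = {A,D}

u_1(A vs T) = 5
u_1(B vs T) = 0
u_1(C vs T) = 4
u_1(D vs T) = 5
max payoff 5 at {A,D}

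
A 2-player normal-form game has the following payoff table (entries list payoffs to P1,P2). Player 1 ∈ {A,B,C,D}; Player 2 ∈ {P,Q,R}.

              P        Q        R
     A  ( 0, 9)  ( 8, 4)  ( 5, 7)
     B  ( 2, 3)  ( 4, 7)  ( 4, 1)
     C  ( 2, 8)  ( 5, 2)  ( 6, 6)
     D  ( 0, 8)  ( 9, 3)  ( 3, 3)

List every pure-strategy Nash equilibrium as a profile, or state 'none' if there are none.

PSNE = {(C,P)}

(A,P): not NE [P1→C gives 2>0]
(A,Q): not NE [P1→D gives 9>8; P2→P gives 9>4]
(A,R): not NE [P1→C gives 6>5; P2→P gives 9>7]
(B,P): not NE [P2→Q gives 7>3]
(B,Q): not NE [P1→D gives 9>4]
(B,R): not NE [P1→C gives 6>4; P2→Q gives 7>1]
(C,P): NE
(C,Q): not NE [P1→D gives 9>5; P2→P gives 8>2]
(C,R): not NE [P2→P gives 8>6]
(D,P): not NE [P1→C gives 2>0]
(D,Q): not NE [P2→P gives 8>3]
(D,R): not NE [P1→C gives 6>3; P2→P gives 8>3]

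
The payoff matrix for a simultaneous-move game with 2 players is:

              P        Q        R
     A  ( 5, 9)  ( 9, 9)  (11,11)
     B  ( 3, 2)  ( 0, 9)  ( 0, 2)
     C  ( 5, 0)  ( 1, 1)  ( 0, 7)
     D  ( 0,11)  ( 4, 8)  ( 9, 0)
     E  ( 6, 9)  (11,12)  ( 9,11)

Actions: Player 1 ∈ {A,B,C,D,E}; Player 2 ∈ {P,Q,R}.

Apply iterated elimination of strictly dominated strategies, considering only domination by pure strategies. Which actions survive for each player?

Remaining: P1:{A,E} P2:{Q,R}

P1 drop B (A beats it: P:5>3 Q:9>0 R:11>0)
P1 drop C (E beats it: P:6>5 Q:11>1 R:9>0)
P1 drop D (A beats it: P:5>0 Q:9>4 R:11>9)
P2 drop P (R beats it: A:11>9 E:11>9)
P1→{A,E} P2→{Q,R}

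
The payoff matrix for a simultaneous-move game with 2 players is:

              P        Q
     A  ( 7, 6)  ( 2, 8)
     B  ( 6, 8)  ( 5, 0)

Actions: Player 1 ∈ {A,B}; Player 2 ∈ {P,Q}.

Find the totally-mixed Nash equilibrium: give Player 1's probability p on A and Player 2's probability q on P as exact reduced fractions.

(p,q) = (4/5, 3/4)

P1 indiff ⇒ q·7+(1-q)·2 = q·6+(1-q)·5 ⇒ q(1) = (1-q)(3) ⇒ q = 3/4
P2 indiff ⇒ p·6+(1-p)·8 = p·8+(1-p)·0 ⇒ p(-2) = (1-p)(-8) ⇒ p = 4/5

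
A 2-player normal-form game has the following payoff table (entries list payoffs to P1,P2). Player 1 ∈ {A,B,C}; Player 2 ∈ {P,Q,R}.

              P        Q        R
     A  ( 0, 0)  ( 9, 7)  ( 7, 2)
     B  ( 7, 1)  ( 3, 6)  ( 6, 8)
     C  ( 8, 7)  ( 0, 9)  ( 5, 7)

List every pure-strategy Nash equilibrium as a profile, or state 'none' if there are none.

Nash profiles: (A,Q)

(A,P): not NE [P1→C gives 8>0; P2→Q gives 7>0]
(A,Q): NE
(A,R): not NE [P2→Q gives 7>2]
(B,P): not NE [P1→C gives 8>7; P2→R gives 8>1]
(B,Q): not NE [P1→A gives 9>3; P2→R gives 8>6]
(B,R): not NE [P1→A gives 7>6]
(C,P): not NE [P2→Q gives 9>7]
(C,Q): not NE [P1→A gives 9>0]
(C,R): not NE [P1→A gives 7>5; P2→Q gives 9>7]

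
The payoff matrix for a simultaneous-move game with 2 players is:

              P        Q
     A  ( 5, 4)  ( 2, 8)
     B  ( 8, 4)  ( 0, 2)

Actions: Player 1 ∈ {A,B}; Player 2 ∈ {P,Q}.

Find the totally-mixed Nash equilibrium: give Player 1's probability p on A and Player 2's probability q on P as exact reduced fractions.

P1 indiff ⇒ q·5+(1-q)·2 = q·8+(1-q)·0 ⇒ q(-3) = (1-q)(-2) ⇒ q = 2/5
P2 indiff ⇒ p·4+(1-p)·4 = p·8+(1-p)·2 ⇒ p(-4) = (1-p)(-2) ⇒ p = 1/3

(p,q) = (1/3, 2/5)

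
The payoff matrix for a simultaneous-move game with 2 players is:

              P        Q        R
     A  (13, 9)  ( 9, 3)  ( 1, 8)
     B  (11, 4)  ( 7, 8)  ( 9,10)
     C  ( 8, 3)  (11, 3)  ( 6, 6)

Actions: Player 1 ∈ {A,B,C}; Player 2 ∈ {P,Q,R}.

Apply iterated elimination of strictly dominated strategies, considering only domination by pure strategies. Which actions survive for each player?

Survivors P1:{A,B} P2:{P,R}

P2 drop Q (R beats it: A:8>3 B:10>8 C:6>3)
P1 drop C (B beats it: P:11>8 R:9>6)
P1→{A,B} P2→{P,R}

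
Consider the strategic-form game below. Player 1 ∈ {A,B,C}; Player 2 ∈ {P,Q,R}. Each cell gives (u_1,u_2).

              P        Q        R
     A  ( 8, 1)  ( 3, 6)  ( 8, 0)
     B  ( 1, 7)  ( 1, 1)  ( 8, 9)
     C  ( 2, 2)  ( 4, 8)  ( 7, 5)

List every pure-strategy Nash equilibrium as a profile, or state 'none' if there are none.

(A,P): not NE [P2→Q gives 6>1]
(A,Q): not NE [P1→C gives 4>3]
(A,R): not NE [P2→Q gives 6>0]
(B,P): not NE [P1→A gives 8>1; P2→R gives 9>7]
(B,Q): not NE [P1→C gives 4>1; P2→R gives 9>1]
(B,R): NE
(C,P): not NE [P1→A gives 8>2; P2→Q gives 8>2]
(C,Q): NE
(C,R): not NE [P1→B gives 8>7; P2→Q gives 8>5]

Nash profiles: (B,R), (C,Q)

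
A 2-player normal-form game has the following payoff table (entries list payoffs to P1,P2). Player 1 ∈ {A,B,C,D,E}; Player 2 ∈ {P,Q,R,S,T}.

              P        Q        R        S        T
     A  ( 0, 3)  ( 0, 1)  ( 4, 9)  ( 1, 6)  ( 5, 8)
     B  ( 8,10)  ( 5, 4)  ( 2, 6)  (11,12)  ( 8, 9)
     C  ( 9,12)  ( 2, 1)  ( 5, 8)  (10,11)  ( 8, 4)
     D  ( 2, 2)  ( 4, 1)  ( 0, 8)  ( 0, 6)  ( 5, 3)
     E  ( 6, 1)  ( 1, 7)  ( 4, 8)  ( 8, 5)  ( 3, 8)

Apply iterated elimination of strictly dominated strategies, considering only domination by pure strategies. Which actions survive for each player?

IESDS → P1:{B,C} P2:{P,S}

P1 drop A (C beats it: P:9>0 Q:2>0 R:5>4 S:10>1 T:8>5)
P1 drop D (B beats it: P:8>2 Q:5>4 R:2>0 S:11>0 T:8>5)
P1 drop E (C beats it: P:9>6 Q:2>1 R:5>4 S:10>8 T:8>3)
P2 drop Q (P beats it: B:10>4 C:12>1)
P2 drop R (P beats it: B:10>6 C:12>8)
P2 drop T (P beats it: B:10>9 C:12>4)
P1→{B,C} P2→{P,S}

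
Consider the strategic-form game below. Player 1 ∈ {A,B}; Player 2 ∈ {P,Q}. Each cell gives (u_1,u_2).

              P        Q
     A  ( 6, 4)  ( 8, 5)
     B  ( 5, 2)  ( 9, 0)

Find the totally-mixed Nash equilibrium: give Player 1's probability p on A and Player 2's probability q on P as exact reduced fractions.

p=2/3, q=1/2

P1 indiff ⇒ q·6+(1-q)·8 = q·5+(1-q)·9 ⇒ q(1) = (1-q)(1) ⇒ q = 1/2
P2 indiff ⇒ p·4+(1-p)·2 = p·5+(1-p)·0 ⇒ p(-1) = (1-p)(-2) ⇒ p = 2/3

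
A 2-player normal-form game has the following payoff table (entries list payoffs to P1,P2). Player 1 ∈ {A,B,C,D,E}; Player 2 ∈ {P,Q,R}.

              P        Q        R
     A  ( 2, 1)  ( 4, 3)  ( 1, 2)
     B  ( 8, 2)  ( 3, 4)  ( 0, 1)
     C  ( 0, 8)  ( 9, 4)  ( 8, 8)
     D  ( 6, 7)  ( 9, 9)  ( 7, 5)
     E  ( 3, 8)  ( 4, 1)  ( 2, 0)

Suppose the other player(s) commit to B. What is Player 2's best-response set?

argmax u_2 = {Q}

u_2(P vs B) = 2
u_2(Q vs B) = 4
u_2(R vs B) = 1
max payoff 4 at {Q}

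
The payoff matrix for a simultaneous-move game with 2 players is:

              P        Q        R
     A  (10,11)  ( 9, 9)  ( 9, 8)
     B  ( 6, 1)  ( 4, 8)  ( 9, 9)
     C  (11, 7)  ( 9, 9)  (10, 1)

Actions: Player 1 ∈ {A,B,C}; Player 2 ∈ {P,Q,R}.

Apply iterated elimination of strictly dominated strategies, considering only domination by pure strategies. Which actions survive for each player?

P1 drop B (C beats it: P:11>6 Q:9>4 R:10>9)
P2 drop R (P beats it: A:11>8 C:7>1)
P1→{A,C} P2→{P,Q}

Survivors P1:{A,C} P2:{P,Q}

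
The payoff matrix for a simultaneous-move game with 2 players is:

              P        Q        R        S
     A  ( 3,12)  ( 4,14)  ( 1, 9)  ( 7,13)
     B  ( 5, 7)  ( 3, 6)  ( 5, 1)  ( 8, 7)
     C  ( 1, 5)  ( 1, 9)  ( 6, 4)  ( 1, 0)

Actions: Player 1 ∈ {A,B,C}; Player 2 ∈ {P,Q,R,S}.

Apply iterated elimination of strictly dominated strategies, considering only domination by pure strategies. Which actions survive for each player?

Remaining: P1:{A,B} P2:{P,Q,S}

P2 drop R (P beats it: A:12>9 B:7>1 C:5>4)
P1 drop C (A beats it: P:3>1 Q:4>1 S:7>1)
P1→{A,B} P2→{P,Q,S}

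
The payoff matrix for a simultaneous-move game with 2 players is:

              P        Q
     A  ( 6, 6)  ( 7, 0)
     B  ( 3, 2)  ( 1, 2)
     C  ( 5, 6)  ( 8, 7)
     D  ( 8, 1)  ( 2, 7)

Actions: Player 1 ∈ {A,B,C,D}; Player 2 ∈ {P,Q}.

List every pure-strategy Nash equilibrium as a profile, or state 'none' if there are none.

PSNE = {(C,Q)}

(A,P): not NE [P1→D gives 8>6]
(A,Q): not NE [P1→C gives 8>7; P2→P gives 6>0]
(B,P): not NE [P1→D gives 8>3]
(B,Q): not NE [P1→C gives 8>1]
(C,P): not NE [P1→D gives 8>5; P2→Q gives 7>6]
(C,Q): NE
(D,P): not NE [P2→Q gives 7>1]
(D,Q): not NE [P1→C gives 8>2]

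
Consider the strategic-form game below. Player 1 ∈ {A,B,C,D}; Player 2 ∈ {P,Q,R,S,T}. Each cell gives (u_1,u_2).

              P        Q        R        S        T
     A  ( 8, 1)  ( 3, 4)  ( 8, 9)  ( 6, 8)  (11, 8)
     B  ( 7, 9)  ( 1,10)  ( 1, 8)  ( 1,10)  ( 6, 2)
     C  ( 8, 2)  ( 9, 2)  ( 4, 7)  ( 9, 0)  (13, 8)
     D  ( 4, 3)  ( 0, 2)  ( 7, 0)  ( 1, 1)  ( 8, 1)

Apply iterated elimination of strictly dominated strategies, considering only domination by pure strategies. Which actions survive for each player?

Remaining: P1:{A,C} P2:{R,T}

P1 drop B (A beats it: P:8>7 Q:3>1 R:8>1 S:6>1 T:11>6)
P1 drop D (A beats it: P:8>4 Q:3>0 R:8>7 S:6>1 T:11>8)
P2 drop P (R beats it: A:9>1 C:7>2)
P2 drop Q (R beats it: A:9>4 C:7>2)
P2 drop S (R beats it: A:9>8 C:7>0)
P1→{A,C} P2→{R,T}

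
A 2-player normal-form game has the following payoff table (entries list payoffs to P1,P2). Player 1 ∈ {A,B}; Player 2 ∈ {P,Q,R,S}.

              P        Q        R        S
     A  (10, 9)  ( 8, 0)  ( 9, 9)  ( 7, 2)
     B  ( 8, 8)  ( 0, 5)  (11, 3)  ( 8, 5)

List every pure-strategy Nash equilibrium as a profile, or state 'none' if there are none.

NE set: (A,P)

(A,P): NE
(A,Q): not NE [P2→R gives 9>0]
(A,R): not NE [P1→B gives 11>9]
(A,S): not NE [P1→B gives 8>7; P2→R gives 9>2]
(B,P): not NE [P1→A gives 10>8]
(B,Q): not NE [P1→A gives 8>0; P2→P gives 8>5]
(B,R): not NE [P2→P gives 8>3]
(B,S): not NE [P2→P gives 8>5]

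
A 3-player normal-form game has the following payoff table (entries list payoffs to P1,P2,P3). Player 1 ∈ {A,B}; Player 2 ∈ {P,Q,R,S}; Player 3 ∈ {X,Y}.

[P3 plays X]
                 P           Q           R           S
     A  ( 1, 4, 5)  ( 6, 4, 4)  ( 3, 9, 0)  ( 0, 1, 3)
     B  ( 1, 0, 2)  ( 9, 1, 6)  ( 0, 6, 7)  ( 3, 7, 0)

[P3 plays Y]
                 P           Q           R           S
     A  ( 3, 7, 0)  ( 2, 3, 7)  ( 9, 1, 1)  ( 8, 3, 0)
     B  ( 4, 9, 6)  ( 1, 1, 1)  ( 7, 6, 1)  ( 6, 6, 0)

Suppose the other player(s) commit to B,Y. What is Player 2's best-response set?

u_2(P vs B,Y) = 9
u_2(Q vs B,Y) = 1
u_2(R vs B,Y) = 6
u_2(S vs B,Y) = 6
max payoff 9 at {P}

P2 best: {P}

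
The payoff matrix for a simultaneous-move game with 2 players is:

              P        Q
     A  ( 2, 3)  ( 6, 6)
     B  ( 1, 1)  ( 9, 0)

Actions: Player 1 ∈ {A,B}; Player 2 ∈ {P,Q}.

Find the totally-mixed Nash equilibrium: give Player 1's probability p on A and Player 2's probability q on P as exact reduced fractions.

P1 indiff ⇒ q·2+(1-q)·6 = q·1+(1-q)·9 ⇒ q(1) = (1-q)(3) ⇒ q = 3/4
P2 indiff ⇒ p·3+(1-p)·1 = p·6+(1-p)·0 ⇒ p(-3) = (1-p)(-1) ⇒ p = 1/4

P1 mixes 1/4 on A; P2 mixes 3/4 on P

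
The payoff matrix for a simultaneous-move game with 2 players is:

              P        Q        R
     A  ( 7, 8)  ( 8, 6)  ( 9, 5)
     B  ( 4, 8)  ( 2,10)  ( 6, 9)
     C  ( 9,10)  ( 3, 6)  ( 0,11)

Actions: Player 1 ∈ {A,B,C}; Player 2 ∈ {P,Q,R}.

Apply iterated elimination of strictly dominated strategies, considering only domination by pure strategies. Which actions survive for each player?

P1 drop B (A beats it: P:7>4 Q:8>2 R:9>6)
P2 drop Q (P beats it: A:8>6 C:10>6)
P1→{A,C} P2→{P,R}

IESDS → P1:{A,C} P2:{P,R}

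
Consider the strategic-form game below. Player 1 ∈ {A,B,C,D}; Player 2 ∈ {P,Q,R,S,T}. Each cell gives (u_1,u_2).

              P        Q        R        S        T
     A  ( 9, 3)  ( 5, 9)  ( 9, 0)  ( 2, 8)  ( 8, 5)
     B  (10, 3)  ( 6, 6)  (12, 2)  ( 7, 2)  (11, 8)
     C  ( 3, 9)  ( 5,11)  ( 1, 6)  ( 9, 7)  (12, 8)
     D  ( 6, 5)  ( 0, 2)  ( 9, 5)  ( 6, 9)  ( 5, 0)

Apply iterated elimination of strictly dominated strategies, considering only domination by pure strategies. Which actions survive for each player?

P1 drop A (B beats it: P:10>9 Q:6>5 R:12>9 S:7>2 T:11>8)
P1 drop D (B beats it: P:10>6 Q:6>0 R:12>9 S:7>6 T:11>5)
P2 drop P (Q beats it: B:6>3 C:11>9)
P2 drop R (Q beats it: B:6>2 C:11>6)
P2 drop S (Q beats it: B:6>2 C:11>7)
P1→{B,C} P2→{Q,T}

IESDS → P1:{B,C} P2:{Q,T}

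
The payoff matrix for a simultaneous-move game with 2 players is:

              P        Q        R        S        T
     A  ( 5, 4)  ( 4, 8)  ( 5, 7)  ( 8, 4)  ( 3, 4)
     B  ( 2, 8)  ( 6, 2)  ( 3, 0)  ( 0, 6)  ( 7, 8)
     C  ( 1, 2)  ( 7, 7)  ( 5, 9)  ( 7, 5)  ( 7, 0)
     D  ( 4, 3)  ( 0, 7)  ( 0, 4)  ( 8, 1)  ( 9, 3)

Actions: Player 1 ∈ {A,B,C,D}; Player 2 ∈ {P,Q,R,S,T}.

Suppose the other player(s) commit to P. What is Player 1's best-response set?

P1 best: {A}

u_1(A vs P) = 5
u_1(B vs P) = 2
u_1(C vs P) = 1
u_1(D vs P) = 4
max payoff 5 at {A}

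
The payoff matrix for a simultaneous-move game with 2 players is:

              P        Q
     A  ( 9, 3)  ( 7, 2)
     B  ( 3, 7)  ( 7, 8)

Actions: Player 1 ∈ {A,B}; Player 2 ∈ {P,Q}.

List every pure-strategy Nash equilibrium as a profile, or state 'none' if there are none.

(A,P): NE
(A,Q): not NE [P2→P gives 3>2]
(B,P): not NE [P1→A gives 9>3; P2→Q gives 8>7]
(B,Q): NE

Nash profiles: (A,P), (B,Q)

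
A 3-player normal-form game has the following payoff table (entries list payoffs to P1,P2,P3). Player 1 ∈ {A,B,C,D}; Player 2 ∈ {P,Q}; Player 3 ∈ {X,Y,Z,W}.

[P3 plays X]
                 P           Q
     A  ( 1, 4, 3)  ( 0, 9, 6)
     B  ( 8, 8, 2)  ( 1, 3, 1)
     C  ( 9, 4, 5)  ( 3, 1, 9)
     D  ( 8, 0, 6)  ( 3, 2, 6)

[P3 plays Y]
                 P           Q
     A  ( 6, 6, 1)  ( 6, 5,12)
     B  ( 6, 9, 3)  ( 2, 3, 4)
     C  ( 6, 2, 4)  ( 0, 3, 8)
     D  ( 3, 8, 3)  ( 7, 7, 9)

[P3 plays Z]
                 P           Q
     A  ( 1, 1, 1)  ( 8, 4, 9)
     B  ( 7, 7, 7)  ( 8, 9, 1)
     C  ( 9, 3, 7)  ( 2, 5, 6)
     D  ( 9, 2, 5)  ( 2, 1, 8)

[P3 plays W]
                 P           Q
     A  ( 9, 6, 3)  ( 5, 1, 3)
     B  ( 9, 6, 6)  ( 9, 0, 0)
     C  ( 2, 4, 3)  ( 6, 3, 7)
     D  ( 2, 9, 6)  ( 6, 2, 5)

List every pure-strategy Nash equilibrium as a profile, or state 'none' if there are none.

(A,P,X): not NE [P1→C gives 9>1; P2→Q gives 9>4]
(A,P,Y): not NE [P3→W gives 3>1]
(A,P,Z): not NE [P1→D gives 9>1; P2→Q gives 4>1; P3→W gives 3>1]
(A,P,W): NE
(A,Q,X): not NE [P1→D gives 3>0; P3→Y gives 12>6]
(A,Q,Y): not NE [P1→D gives 7>6; P2→P gives 6>5]
(A,Q,Z): not NE [P3→Y gives 12>9]
(A,Q,W): not NE [P1→B gives 9>5; P2→P gives 6>1; P3→Y gives 12>3]
(B,P,X): not NE [P1→C gives 9>8; P3→Z gives 7>2]
(B,P,Y): not NE [P3→Z gives 7>3]
(B,P,Z): not NE [P1→D gives 9>7; P2→Q gives 9>7]
(B,P,W): not NE [P3→Z gives 7>6]
(B,Q,X): not NE [P1→D gives 3>1; P2→P gives 8>3; P3→Y gives 4>1]
(B,Q,Y): not NE [P1→D gives 7>2; P2→P gives 9>3]
(B,Q,Z): not NE [P3→Y gives 4>1]
(B,Q,W): not NE [P2→P gives 6>0; P3→Y gives 4>0]
(C,P,X): not NE [P3→Z gives 7>5]
(C,P,Y): not NE [P2→Q gives 3>2; P3→Z gives 7>4]
(C,P,Z): not NE [P2→Q gives 5>3]
(C,P,W): not NE [P1→B gives 9>2; P3→Z gives 7>3]
(C,Q,X): not NE [P2→P gives 4>1]
(C,Q,Y): not NE [P1→D gives 7>0; P3→X gives 9>8]
(C,Q,Z): not NE [P1→B gives 8>2; P3→X gives 9>6]
(C,Q,W): not NE [P1→B gives 9>6; P2→P gives 4>3; P3→X gives 9>7]
(D,P,X): not NE [P1→C gives 9>8; P2→Q gives 2>0]
(D,P,Y): not NE [P1→C gives 6>3; P3→W gives 6>3]
(D,P,Z): not NE [P3→W gives 6>5]
(D,P,W): not NE [P1→B gives 9>2]
(D,Q,X): not NE [P3→Y gives 9>6]
(D,Q,Y): not NE [P2→P gives 8>7]
(D,Q,Z): not NE [P1→B gives 8>2; P2→P gives 2>1; P3→Y gives 9>8]
(D,Q,W): not NE [P1→B gives 9>6; P2→P gives 9>2; P3→Y gives 9>5]

Nash profiles: (A,P,W)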